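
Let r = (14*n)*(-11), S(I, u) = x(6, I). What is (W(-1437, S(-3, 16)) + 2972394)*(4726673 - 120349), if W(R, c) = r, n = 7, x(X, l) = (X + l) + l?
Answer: 13686844202384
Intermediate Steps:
x(X, l) = X + 2*l
S(I, u) = 6 + 2*I
r = -1078 (r = (14*7)*(-11) = 98*(-11) = -1078)
W(R, c) = -1078
(W(-1437, S(-3, 16)) + 2972394)*(4726673 - 120349) = (-1078 + 2972394)*(4726673 - 120349) = 2971316*4606324 = 13686844202384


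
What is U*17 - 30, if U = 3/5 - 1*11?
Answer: -1034/5 ≈ -206.80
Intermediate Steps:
U = -52/5 (U = 3*(⅕) - 11 = ⅗ - 11 = -52/5 ≈ -10.400)
U*17 - 30 = -52/5*17 - 30 = -884/5 - 30 = -1034/5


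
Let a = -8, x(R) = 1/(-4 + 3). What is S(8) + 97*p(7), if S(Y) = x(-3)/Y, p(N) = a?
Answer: -6209/8 ≈ -776.13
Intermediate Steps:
x(R) = -1 (x(R) = 1/(-1) = -1)
p(N) = -8
S(Y) = -1/Y
S(8) + 97*p(7) = -1/8 + 97*(-8) = -1*1/8 - 776 = -1/8 - 776 = -6209/8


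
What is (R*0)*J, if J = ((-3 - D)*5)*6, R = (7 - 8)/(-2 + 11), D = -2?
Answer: 0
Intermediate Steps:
R = -⅑ (R = -1/9 = -1*⅑ = -⅑ ≈ -0.11111)
J = -30 (J = ((-3 - 1*(-2))*5)*6 = ((-3 + 2)*5)*6 = -1*5*6 = -5*6 = -30)
(R*0)*J = -⅑*0*(-30) = 0*(-30) = 0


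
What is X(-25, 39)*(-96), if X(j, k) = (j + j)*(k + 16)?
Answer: 264000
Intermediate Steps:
X(j, k) = 2*j*(16 + k) (X(j, k) = (2*j)*(16 + k) = 2*j*(16 + k))
X(-25, 39)*(-96) = (2*(-25)*(16 + 39))*(-96) = (2*(-25)*55)*(-96) = -2750*(-96) = 264000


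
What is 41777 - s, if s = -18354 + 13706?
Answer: 46425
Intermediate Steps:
s = -4648
41777 - s = 41777 - 1*(-4648) = 41777 + 4648 = 46425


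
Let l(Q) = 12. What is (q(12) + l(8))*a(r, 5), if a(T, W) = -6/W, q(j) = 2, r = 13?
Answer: -84/5 ≈ -16.800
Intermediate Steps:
(q(12) + l(8))*a(r, 5) = (2 + 12)*(-6/5) = 14*(-6*1/5) = 14*(-6/5) = -84/5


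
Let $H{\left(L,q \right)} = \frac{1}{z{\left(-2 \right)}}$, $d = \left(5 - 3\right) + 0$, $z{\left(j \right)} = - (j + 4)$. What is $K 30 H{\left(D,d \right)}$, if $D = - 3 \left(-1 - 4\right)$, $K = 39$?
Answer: $-585$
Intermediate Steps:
$z{\left(j \right)} = -4 - j$ ($z{\left(j \right)} = - (4 + j) = -4 - j$)
$D = 15$ ($D = \left(-3\right) \left(-5\right) = 15$)
$d = 2$ ($d = \left(5 - 3\right) + 0 = 2 + 0 = 2$)
$H{\left(L,q \right)} = - \frac{1}{2}$ ($H{\left(L,q \right)} = \frac{1}{-4 - -2} = \frac{1}{-4 + 2} = \frac{1}{-2} = - \frac{1}{2}$)
$K 30 H{\left(D,d \right)} = 39 \cdot 30 \left(- \frac{1}{2}\right) = 1170 \left(- \frac{1}{2}\right) = -585$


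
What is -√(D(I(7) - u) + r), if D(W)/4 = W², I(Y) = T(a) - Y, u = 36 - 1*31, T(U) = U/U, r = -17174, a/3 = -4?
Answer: -I*√16690 ≈ -129.19*I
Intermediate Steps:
a = -12 (a = 3*(-4) = -12)
T(U) = 1
u = 5 (u = 36 - 31 = 5)
I(Y) = 1 - Y
D(W) = 4*W²
-√(D(I(7) - u) + r) = -√(4*((1 - 1*7) - 1*5)² - 17174) = -√(4*((1 - 7) - 5)² - 17174) = -√(4*(-6 - 5)² - 17174) = -√(4*(-11)² - 17174) = -√(4*121 - 17174) = -√(484 - 17174) = -√(-16690) = -I*√16690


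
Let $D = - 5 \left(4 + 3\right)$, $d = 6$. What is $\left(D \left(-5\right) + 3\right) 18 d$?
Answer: $19224$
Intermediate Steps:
$D = -35$ ($D = \left(-5\right) 7 = -35$)
$\left(D \left(-5\right) + 3\right) 18 d = \left(\left(-35\right) \left(-5\right) + 3\right) 18 \cdot 6 = \left(175 + 3\right) 18 \cdot 6 = 178 \cdot 18 \cdot 6 = 3204 \cdot 6 = 19224$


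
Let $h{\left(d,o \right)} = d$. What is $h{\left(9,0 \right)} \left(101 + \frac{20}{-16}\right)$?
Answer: $\frac{3591}{4} \approx 897.75$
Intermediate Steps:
$h{\left(9,0 \right)} \left(101 + \frac{20}{-16}\right) = 9 \left(101 + \frac{20}{-16}\right) = 9 \left(101 + 20 \left(- \frac{1}{16}\right)\right) = 9 \left(101 - \frac{5}{4}\right) = 9 \cdot \frac{399}{4} = \frac{3591}{4}$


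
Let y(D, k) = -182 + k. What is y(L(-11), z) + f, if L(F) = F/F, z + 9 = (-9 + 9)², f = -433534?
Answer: -433725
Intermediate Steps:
z = -9 (z = -9 + (-9 + 9)² = -9 + 0² = -9 + 0 = -9)
L(F) = 1
y(L(-11), z) + f = (-182 - 9) - 433534 = -191 - 433534 = -433725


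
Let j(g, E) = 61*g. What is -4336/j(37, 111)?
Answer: -4336/2257 ≈ -1.9211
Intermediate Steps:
-4336/j(37, 111) = -4336/(61*37) = -4336/2257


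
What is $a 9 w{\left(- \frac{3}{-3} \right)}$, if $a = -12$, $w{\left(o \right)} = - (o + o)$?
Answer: $216$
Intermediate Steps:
$w{\left(o \right)} = - 2 o$
$a 9 w{\left(- \frac{3}{-3} \right)} = \left(-12\right) 9 \left(- 2 \left(- \frac{3}{-3}\right)\right) = - 108 \left(- 2 \left(\left(-3\right) \left(- \frac{1}{3}\right)\right)\right) = - 108 \left(\left(-2\right) 1\right) = \left(-108\right) \left(-2\right) = 216$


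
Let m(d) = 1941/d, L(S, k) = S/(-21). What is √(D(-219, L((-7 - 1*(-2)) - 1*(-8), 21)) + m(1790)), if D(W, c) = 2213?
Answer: √7094147690/1790 ≈ 47.054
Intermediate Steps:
L(S, k) = -S/21 (L(S, k) = S*(-1/21) = -S/21)
√(D(-219, L((-7 - 1*(-2)) - 1*(-8), 21)) + m(1790)) = √(2213 + 1941/1790) = √(3963211/1790) = √7094147690/1790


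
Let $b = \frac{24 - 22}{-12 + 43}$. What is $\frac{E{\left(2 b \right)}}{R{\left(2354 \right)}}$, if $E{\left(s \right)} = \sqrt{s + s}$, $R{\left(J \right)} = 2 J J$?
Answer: $\frac{\sqrt{62}}{171780796} \approx 4.5838 \cdot 10^{-8}$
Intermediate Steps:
$b = \frac{2}{31} \approx 0.064516$
$R{\left(J \right)} = 2 J^{2}$
$E{\left(s \right)} = \sqrt{2} \sqrt{s}$ ($E{\left(s \right)} = \sqrt{2 s} = \sqrt{2} \sqrt{s}$)
$\frac{E{\left(2 b \right)}}{R{\left(2354 \right)}} = \frac{\sqrt{2} \sqrt{2 \cdot \frac{2}{31}}}{2 \cdot 2354^{2}} = \frac{\sqrt{2} \sqrt{\frac{4}{31}}}{2 \cdot 5541316} = \frac{\sqrt{2} \frac{2 \sqrt{31}}{31}}{11082632} = \frac{2 \sqrt{62}}{31} \cdot \frac{1}{11082632} = \frac{\sqrt{62}}{171780796}$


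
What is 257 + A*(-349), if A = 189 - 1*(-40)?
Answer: -79664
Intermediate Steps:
A = 229 (A = 189 + 40 = 229)
257 + A*(-349) = 257 + 229*(-349) = 257 - 79921 = -79664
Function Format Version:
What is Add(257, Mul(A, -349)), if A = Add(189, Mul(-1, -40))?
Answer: -79664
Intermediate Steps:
A = 229 (A = Add(189, 40) = 229)
Add(257, Mul(A, -349)) = Add(257, Mul(229, -349)) = Add(257, -79921) = -79664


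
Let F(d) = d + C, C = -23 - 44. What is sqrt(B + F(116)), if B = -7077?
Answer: 2*I*sqrt(1757) ≈ 83.833*I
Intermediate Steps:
C = -67
F(d) = -67 + d (F(d) = d - 67 = -67 + d)
sqrt(B + F(116)) = sqrt(-7077 + (-67 + 116)) = sqrt(-7077 + 49) = sqrt(-7028) = 2*I*sqrt(1757)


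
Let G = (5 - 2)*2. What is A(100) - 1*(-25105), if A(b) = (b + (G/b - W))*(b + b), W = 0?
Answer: 45117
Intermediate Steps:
G = 6 (G = 3*2 = 6)
A(b) = 2*b*(b + 6/b) (A(b) = (b + (6/b - 1*0))*(b + b) = (b + (6/b + 0))*(2*b) = (b + 6/b)*(2*b) = 2*b*(b + 6/b))
A(100) - 1*(-25105) = (12 + 2*100²) - 1*(-25105) = (12 + 2*10000) + 25105 = (12 + 20000) + 25105 = 20012 + 25105 = 45117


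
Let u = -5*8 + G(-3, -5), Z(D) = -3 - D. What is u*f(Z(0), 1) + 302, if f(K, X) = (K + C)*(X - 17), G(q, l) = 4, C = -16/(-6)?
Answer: 110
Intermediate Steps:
C = 8/3 (C = -16*(-1/6) = 8/3 ≈ 2.6667)
f(K, X) = (-17 + X)*(8/3 + K) (f(K, X) = (K + 8/3)*(X - 17) = (8/3 + K)*(-17 + X) = (-17 + X)*(8/3 + K))
u = -36 (u = -5*8 + 4 = -40 + 4 = -36)
u*f(Z(0), 1) + 302 = -36*(-136/3 - 17*(-3 - 1*0) + (8/3)*1 + (-3 - 1*0)*1) + 302 = -36*(-136/3 - 17*(-3 + 0) + 8/3 + (-3 + 0)*1) + 302 = -36*(-136/3 - 17*(-3) + 8/3 - 3*1) + 302 = -36*(-136/3 + 51 + 8/3 - 3) + 302 = -36*16/3 + 302 = -192 + 302 = 110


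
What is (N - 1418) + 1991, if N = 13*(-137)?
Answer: -1208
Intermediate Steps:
N = -1781
(N - 1418) + 1991 = (-1781 - 1418) + 1991 = -3199 + 1991 = -1208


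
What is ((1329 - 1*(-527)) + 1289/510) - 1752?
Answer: 54329/510 ≈ 106.53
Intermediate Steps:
((1329 - 1*(-527)) + 1289/510) - 1752 = ((1329 + 527) + 1289*(1/510)) - 1752 = (1856 + 1289/510) - 1752 = 947849/510 - 1752 = 54329/510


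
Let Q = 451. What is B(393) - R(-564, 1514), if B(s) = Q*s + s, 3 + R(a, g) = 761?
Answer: 176878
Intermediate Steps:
R(a, g) = 758 (R(a, g) = -3 + 761 = 758)
B(s) = 452*s (B(s) = 451*s + s = 452*s)
B(393) - R(-564, 1514) = 452*393 - 1*758 = 177636 - 758 = 176878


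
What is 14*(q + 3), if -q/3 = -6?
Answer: 294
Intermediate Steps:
q = 18 (q = -3*(-6) = 18)
14*(q + 3) = 14*(18 + 3) = 14*21 = 294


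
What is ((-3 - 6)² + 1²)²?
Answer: 6724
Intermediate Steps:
((-3 - 6)² + 1²)² = ((-9)² + 1)² = (81 + 1)² = 82² = 6724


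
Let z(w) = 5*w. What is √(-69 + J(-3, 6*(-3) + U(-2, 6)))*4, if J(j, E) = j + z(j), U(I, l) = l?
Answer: 4*I*√87 ≈ 37.31*I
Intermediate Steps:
J(j, E) = 6*j (J(j, E) = j + 5*j = 6*j)
√(-69 + J(-3, 6*(-3) + U(-2, 6)))*4 = √(-69 + 6*(-3))*4 = √(-69 - 18)*4 = √(-87)*4 = (I*√87)*4 = 4*I*√87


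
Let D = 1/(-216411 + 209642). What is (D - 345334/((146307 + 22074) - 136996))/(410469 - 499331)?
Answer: 2337597231/18878293366030 ≈ 0.00012382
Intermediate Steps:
D = -1/6769 (D = 1/(-6769) = -1/6769 ≈ -0.00014773)
(D - 345334/((146307 + 22074) - 136996))/(410469 - 499331) = (-1/6769 - 345334/((146307 + 22074) - 136996))/(410469 - 499331) = (-1/6769 - 345334/(168381 - 136996))/(-88862) = (-1/6769 - 345334/31385)*(-1/88862) = -2337597231/212445065*(-1/88862) = 2337597231/18878293366030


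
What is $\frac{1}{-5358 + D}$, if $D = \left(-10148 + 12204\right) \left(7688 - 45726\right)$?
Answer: $- \frac{1}{78211486} \approx -1.2786 \cdot 10^{-8}$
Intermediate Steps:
$D = -78206128$ ($D = 2056 \left(-38038\right) = -78206128$)
$\frac{1}{-5358 + D} = \frac{1}{-5358 - 78206128} = \frac{1}{-78211486} = - \frac{1}{78211486}$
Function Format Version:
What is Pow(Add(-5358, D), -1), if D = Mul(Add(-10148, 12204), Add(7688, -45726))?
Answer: Rational(-1, 78211486) ≈ -1.2786e-8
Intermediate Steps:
D = -78206128 (D = Mul(2056, -38038) = -78206128)
Pow(Add(-5358, D), -1) = Pow(Add(-5358, -78206128), -1) = Pow(-78211486, -1) = Rational(-1, 78211486)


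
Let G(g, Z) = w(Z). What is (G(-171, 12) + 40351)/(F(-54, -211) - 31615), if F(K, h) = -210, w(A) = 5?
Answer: -2124/1675 ≈ -1.2681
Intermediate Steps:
G(g, Z) = 5
(G(-171, 12) + 40351)/(F(-54, -211) - 31615) = (5 + 40351)/(-210 - 31615) = 40356/(-31825) = 40356*(-1/31825) = -2124/1675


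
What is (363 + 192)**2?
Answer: 308025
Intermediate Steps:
(363 + 192)**2 = 555**2 = 308025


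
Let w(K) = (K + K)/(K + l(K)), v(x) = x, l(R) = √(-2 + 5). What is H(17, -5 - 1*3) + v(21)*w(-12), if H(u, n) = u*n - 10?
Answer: -4846/47 + 168*√3/47 ≈ -96.915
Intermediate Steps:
l(R) = √3
w(K) = 2*K/(K + √3) (w(K) = (K + K)/(K + √3) = (2*K)/(K + √3) = 2*K/(K + √3))
H(u, n) = -10 + n*u (H(u, n) = n*u - 10 = -10 + n*u)
H(17, -5 - 1*3) + v(21)*w(-12) = (-10 + (-5 - 1*3)*17) + 21*(2*(-12)/(-12 + √3)) = (-10 + (-5 - 3)*17) + 21*(-24/(-12 + √3)) = (-10 - 8*17) - 504/(-12 + √3) = (-10 - 136) - 504/(-12 + √3) = -146 - 504/(-12 + √3)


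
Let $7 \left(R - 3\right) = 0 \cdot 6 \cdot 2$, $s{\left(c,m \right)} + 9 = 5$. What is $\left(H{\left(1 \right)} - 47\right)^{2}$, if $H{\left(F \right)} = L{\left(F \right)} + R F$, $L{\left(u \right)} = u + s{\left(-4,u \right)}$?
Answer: $2209$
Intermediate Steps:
$s{\left(c,m \right)} = -4$ ($s{\left(c,m \right)} = -9 + 5 = -4$)
$R = 3$ ($R = 3 + \frac{0 \cdot 6 \cdot 2}{7} = 3 + \frac{0 \cdot 2}{7} = 3 + \frac{1}{7} \cdot 0 = 3 + 0 = 3$)
$L{\left(u \right)} = -4 + u$ ($L{\left(u \right)} = u - 4 = -4 + u$)
$H{\left(F \right)} = -4 + 4 F$ ($H{\left(F \right)} = \left(-4 + F\right) + 3 F = -4 + 4 F$)
$\left(H{\left(1 \right)} - 47\right)^{2} = \left(\left(-4 + 4 \cdot 1\right) - 47\right)^{2} = \left(\left(-4 + 4\right) - 47\right)^{2} = \left(0 - 47\right)^{2} = \left(-47\right)^{2} = 2209$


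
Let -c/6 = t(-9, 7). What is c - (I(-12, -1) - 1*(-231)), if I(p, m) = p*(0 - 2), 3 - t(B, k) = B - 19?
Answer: -441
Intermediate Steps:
t(B, k) = 22 - B (t(B, k) = 3 - (B - 19) = 3 - (-19 + B) = 3 + (19 - B) = 22 - B)
I(p, m) = -2*p (I(p, m) = p*(-2) = -2*p)
c = -186 (c = -6*(22 - 1*(-9)) = -6*(22 + 9) = -6*31 = -186)
c - (I(-12, -1) - 1*(-231)) = -186 - (-2*(-12) - 1*(-231)) = -186 - (24 + 231) = -186 - 1*255 = -186 - 255 = -441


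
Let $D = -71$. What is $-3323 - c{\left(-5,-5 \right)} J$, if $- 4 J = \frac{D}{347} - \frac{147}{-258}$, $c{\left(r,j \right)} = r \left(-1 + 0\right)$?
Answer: $- \frac{396605379}{119368} \approx -3322.5$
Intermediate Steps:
$c{\left(r,j \right)} = - r$ ($c{\left(r,j \right)} = r \left(-1\right) = - r$)
$J = - \frac{10897}{119368}$ ($J = - \frac{- \frac{71}{347} - \frac{147}{-258}}{4} = - \frac{\left(-71\right) \frac{1}{347} - - \frac{49}{86}}{4} = - \frac{- \frac{71}{347} + \frac{49}{86}}{4} = \left(- \frac{1}{4}\right) \frac{10897}{29842} = - \frac{10897}{119368} \approx -0.091289$)
$-3323 - c{\left(-5,-5 \right)} J = -3323 - \left(-1\right) \left(-5\right) \left(- \frac{10897}{119368}\right) = -3323 - 5 \left(- \frac{10897}{119368}\right) = -3323 - - \frac{54485}{119368} = -3323 + \frac{54485}{119368} = - \frac{396605379}{119368}$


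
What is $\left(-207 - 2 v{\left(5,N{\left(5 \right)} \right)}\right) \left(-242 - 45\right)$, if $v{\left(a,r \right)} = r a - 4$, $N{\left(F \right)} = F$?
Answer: $71463$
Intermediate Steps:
$v{\left(a,r \right)} = -4 + a r$ ($v{\left(a,r \right)} = a r - 4 = -4 + a r$)
$\left(-207 - 2 v{\left(5,N{\left(5 \right)} \right)}\right) \left(-242 - 45\right) = \left(-207 + \left(0 - 2 \left(-4 + 5 \cdot 5\right)\right)\right) \left(-242 - 45\right) = \left(-207 + \left(0 - 2 \left(-4 + 25\right)\right)\right) \left(-287\right) = \left(-207 + \left(0 - 42\right)\right) \left(-287\right) = \left(-207 - 42\right) \left(-287\right) = \left(-249\right) \left(-287\right) = 71463$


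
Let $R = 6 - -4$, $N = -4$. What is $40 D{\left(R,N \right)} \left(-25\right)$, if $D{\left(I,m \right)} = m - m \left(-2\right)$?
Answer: $12000$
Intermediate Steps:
$R = 10$ ($R = 6 + 4 = 10$)
$D{\left(I,m \right)} = 3 m$ ($D{\left(I,m \right)} = m - - 2 m = m + 2 m = 3 m$)
$40 D{\left(R,N \right)} \left(-25\right) = 40 \cdot 3 \left(-4\right) \left(-25\right) = 40 \left(-12\right) \left(-25\right) = \left(-480\right) \left(-25\right) = 12000$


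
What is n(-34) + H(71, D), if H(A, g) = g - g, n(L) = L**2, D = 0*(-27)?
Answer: 1156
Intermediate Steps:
D = 0
H(A, g) = 0
n(-34) + H(71, D) = (-34)**2 + 0 = 1156 + 0 = 1156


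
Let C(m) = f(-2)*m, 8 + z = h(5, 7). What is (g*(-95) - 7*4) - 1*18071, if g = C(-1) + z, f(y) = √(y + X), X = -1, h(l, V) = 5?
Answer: -17814 + 95*I*√3 ≈ -17814.0 + 164.54*I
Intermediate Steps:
z = -3 (z = -8 + 5 = -3)
f(y) = √(-1 + y) (f(y) = √(y - 1) = √(-1 + y))
C(m) = I*m*√3 (C(m) = √(-1 - 2)*m = √(-3)*m = (I*√3)*m = I*m*√3)
g = -3 - I*√3 (g = I*(-1)*√3 - 3 = -I*√3 - 3 = -3 - I*√3 ≈ -3.0 - 1.732*I)
(g*(-95) - 7*4) - 1*18071 = ((-3 - I*√3)*(-95) - 7*4) - 1*18071 = ((285 + 95*I*√3) - 28) - 18071 = (257 + 95*I*√3) - 18071 = -17814 + 95*I*√3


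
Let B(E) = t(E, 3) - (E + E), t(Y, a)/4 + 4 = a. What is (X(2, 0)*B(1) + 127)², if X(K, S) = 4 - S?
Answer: 10609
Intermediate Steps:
t(Y, a) = -16 + 4*a
B(E) = -4 - 2*E (B(E) = (-16 + 4*3) - (E + E) = (-16 + 12) - 2*E = -4 - 2*E)
(X(2, 0)*B(1) + 127)² = ((4 - 1*0)*(-4 - 2*1) + 127)² = ((4 + 0)*(-4 - 2) + 127)² = (4*(-6) + 127)² = (-24 + 127)² = 103² = 10609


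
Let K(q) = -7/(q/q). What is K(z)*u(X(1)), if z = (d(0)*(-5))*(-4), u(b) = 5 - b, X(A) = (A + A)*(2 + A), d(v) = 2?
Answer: 7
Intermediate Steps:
X(A) = 2*A*(2 + A) (X(A) = (2*A)*(2 + A) = 2*A*(2 + A))
z = 40 (z = (2*(-5))*(-4) = -10*(-4) = 40)
K(q) = -7 (K(q) = -7/1 = -7*1 = -7)
K(z)*u(X(1)) = -7*(5 - 2*(2 + 1)) = -7*(5 - 2*3) = -7*(5 - 1*6) = -7*(5 - 6) = -7*(-1) = 7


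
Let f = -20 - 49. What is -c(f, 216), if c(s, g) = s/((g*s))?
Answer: -1/216 ≈ -0.0046296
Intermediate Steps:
f = -69
c(s, g) = 1/g (c(s, g) = s*(1/(g*s)) = 1/g)
-c(f, 216) = -1/216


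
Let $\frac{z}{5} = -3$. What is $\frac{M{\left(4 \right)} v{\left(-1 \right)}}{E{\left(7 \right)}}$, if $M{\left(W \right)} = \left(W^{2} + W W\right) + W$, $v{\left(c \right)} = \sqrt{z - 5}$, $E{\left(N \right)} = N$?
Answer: $\frac{72 i \sqrt{5}}{7} \approx 23.0 i$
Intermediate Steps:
$z = -15$ ($z = 5 \left(-3\right) = -15$)
$v{\left(c \right)} = 2 i \sqrt{5}$ ($v{\left(c \right)} = \sqrt{-15 - 5} = \sqrt{-20} = 2 i \sqrt{5}$)
$M{\left(W \right)} = W + 2 W^{2}$ ($M{\left(W \right)} = \left(W^{2} + W^{2}\right) + W = 2 W^{2} + W = W + 2 W^{2}$)
$\frac{M{\left(4 \right)} v{\left(-1 \right)}}{E{\left(7 \right)}} = \frac{4 \left(1 + 2 \cdot 4\right) 2 i \sqrt{5}}{7} = 4 \left(1 + 8\right) 2 i \sqrt{5} \cdot \frac{1}{7} = 4 \cdot 9 \cdot 2 i \sqrt{5} \cdot \frac{1}{7} = 36 \cdot 2 i \sqrt{5} \cdot \frac{1}{7} = 72 i \sqrt{5} \cdot \frac{1}{7} = \frac{72 i \sqrt{5}}{7}$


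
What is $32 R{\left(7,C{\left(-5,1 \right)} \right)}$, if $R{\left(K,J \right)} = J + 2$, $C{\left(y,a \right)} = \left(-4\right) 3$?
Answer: $-320$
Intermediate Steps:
$C{\left(y,a \right)} = -12$
$R{\left(K,J \right)} = 2 + J$
$32 R{\left(7,C{\left(-5,1 \right)} \right)} = 32 \left(2 - 12\right) = 32 \left(-10\right) = -320$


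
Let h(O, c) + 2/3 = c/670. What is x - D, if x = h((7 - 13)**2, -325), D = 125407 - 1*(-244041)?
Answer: -148518559/402 ≈ -3.6945e+5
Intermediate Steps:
D = 369448 (D = 125407 + 244041 = 369448)
h(O, c) = -2/3 + c/670
x = -463/402 (x = -2/3 + (1/670)*(-325) = -2/3 - 65/134 = -463/402 ≈ -1.1517)
x - D = -463/402 - 1*369448 = -463/402 - 369448 = -148518559/402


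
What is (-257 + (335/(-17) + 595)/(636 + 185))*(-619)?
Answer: 2214267611/13957 ≈ 1.5865e+5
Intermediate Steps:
(-257 + (335/(-17) + 595)/(636 + 185))*(-619) = (-257 + (335*(-1/17) + 595)/821)*(-619) = (-257 + (-335/17 + 595)*(1/821))*(-619) = (-257 + (9780/17)*(1/821))*(-619) = (-257 + 9780/13957)*(-619) = -3577169/13957*(-619) = 2214267611/13957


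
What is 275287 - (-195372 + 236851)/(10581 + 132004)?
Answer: 39251755416/142585 ≈ 2.7529e+5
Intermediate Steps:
275287 - (-195372 + 236851)/(10581 + 132004) = 275287 - 41479/142585 = 39251755416/142585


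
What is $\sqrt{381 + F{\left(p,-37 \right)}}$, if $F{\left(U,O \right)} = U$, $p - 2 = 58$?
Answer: $21$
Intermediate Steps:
$p = 60$ ($p = 2 + 58 = 60$)
$\sqrt{381 + F{\left(p,-37 \right)}} = \sqrt{381 + 60} = \sqrt{441} = 21$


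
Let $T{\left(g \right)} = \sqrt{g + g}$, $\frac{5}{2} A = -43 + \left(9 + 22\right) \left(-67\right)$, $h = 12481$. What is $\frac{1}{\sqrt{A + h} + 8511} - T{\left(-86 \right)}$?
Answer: $\frac{8511}{72425488} - \frac{\sqrt{11633}}{72425488} - 2 i \sqrt{43} \approx 0.00011602 - 13.115 i$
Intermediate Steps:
$A = -848$ ($A = \frac{2 \left(-43 + \left(9 + 22\right) \left(-67\right)\right)}{5} = \frac{2 \left(-43 + 31 \left(-67\right)\right)}{5} = \frac{2 \left(-43 - 2077\right)}{5} = \frac{2}{5} \left(-2120\right) = -848$)
$T{\left(g \right)} = \sqrt{2} \sqrt{g}$ ($T{\left(g \right)} = \sqrt{2 g} = \sqrt{2} \sqrt{g}$)
$\frac{1}{\sqrt{A + h} + 8511} - T{\left(-86 \right)} = \frac{1}{\sqrt{-848 + 12481} + 8511} - \sqrt{2} \sqrt{-86} = \frac{1}{\sqrt{11633} + 8511} - \sqrt{2} i \sqrt{86} = \frac{1}{8511 + \sqrt{11633}} - 2 i \sqrt{43}$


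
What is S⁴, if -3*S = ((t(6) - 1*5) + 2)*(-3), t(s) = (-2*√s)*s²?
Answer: 969138513 + 26881632*√6 ≈ 1.0350e+9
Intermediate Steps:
t(s) = -2*s^(5/2)
S = -3 - 72*√6 (S = -((-72*√6 - 1*5) + 2)*(-3)/3 = -((-72*√6 - 5) + 2)*(-3)/3 = -((-5 - 72*√6) + 2)*(-3)/3 = -(-3 - 72*√6)*(-3)/3 = -(9 + 216*√6)/3 = -3 - 72*√6 ≈ -179.36)
S⁴ = (-3 - 72*√6)⁴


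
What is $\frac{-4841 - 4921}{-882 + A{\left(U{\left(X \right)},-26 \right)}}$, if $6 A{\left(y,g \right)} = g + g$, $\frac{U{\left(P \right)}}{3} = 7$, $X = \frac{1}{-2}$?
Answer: $\frac{14643}{1336} \approx 10.96$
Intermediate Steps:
$X = - \frac{1}{2} \approx -0.5$
$U{\left(P \right)} = 21$ ($U{\left(P \right)} = 3 \cdot 7 = 21$)
$A{\left(y,g \right)} = \frac{g}{3}$ ($A{\left(y,g \right)} = \frac{g + g}{6} = \frac{2 g}{6} = \frac{g}{3}$)
$\frac{-4841 - 4921}{-882 + A{\left(U{\left(X \right)},-26 \right)}} = \frac{-4841 - 4921}{-882 + \frac{1}{3} \left(-26\right)} = - \frac{9762}{-882 - \frac{26}{3}} = - \frac{9762}{- \frac{2672}{3}} = \left(-9762\right) \left(- \frac{3}{2672}\right) = \frac{14643}{1336}$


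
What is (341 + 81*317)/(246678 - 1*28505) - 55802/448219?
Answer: -512727804/97789283887 ≈ -0.0052432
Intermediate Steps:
(341 + 81*317)/(246678 - 1*28505) - 55802/448219 = (341 + 25677)/(246678 - 28505) - 55802*1/448219 = 26018/218173 - 55802/448219 = -512727804/97789283887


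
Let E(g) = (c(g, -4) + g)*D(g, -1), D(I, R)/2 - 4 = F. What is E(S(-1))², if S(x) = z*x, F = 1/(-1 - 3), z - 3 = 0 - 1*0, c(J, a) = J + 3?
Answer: 2025/4 ≈ 506.25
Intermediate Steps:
c(J, a) = 3 + J
z = 3 (z = 3 + (0 - 1*0) = 3 + (0 + 0) = 3 + 0 = 3)
F = -¼ (F = 1/(-4) = -¼ ≈ -0.25000)
S(x) = 3*x
D(I, R) = 15/2 (D(I, R) = 8 + 2*(-¼) = 8 - ½ = 15/2)
E(g) = 45/2 + 15*g (E(g) = ((3 + g) + g)*(15/2) = (3 + 2*g)*(15/2) = 45/2 + 15*g)
E(S(-1))² = (45/2 + 15*(3*(-1)))² = (45/2 + 15*(-3))² = (45/2 - 45)² = (-45/2)² = 2025/4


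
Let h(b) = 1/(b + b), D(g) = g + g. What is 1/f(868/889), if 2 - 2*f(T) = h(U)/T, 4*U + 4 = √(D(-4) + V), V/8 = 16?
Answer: 1536112/1456991 + 31496*√30/1456991 ≈ 1.1727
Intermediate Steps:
V = 128 (V = 8*16 = 128)
D(g) = 2*g
U = -1 + √30/2 (U = -1 + √(2*(-4) + 128)/4 = -1 + √(-8 + 128)/4 = -1 + √120/4 = -1 + (2*√30)/4 = -1 + √30/2 ≈ 1.7386)
h(b) = 1/(2*b)
f(T) = 1 - 1/(4*T*(-1 + √30/2)) (f(T) = 1 - 1/(2*(-1 + √30/2))/(2*T) = 1 - 1/(4*T*(-1 + √30/2)))
1/f(868/889) = 1/((½ + (868/889)*(2 - √30))/(((868/889))*(2 - √30))) = 1/((½ + (868*(1/889))*(2 - √30))/(((868*(1/889)))*(2 - √30))) = 1/((½ + 124*(2 - √30)/127)/((124/127)*(2 - √30))) = 1/(127*(½ + (248/127 - 124*√30/127))/(124*(2 - √30))) = 1/(127*(623/254 - 124*√30/127)/(124*(2 - √30))) = 124*(2 - √30)/(127*(623/254 - 124*√30/127))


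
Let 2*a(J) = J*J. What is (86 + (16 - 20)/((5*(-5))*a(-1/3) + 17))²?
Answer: 580520836/78961 ≈ 7352.0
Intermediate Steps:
a(J) = J²/2 (a(J) = (J*J)/2 = J²/2)
(86 + (16 - 20)/((5*(-5))*a(-1/3) + 17))² = (86 + (16 - 20)/((5*(-5))*((-1/3)²/2) + 17))² = (86 - 4/(-25*(-1*⅓)²/2 + 17))² = (86 - 4/(-25*(-⅓)²/2 + 17))² = (86 - 4/(-25/(2*9) + 17))² = (86 - 4/(-25*1/18 + 17))² = (86 - 4/(-25/18 + 17))² = (86 - 4/281/18)² = (86 - 4*18/281)² = (86 - 72/281)² = (24094/281)² = 580520836/78961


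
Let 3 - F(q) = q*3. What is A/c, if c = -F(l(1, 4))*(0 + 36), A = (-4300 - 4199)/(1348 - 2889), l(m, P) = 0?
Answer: -2833/55476 ≈ -0.051067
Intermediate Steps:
F(q) = 3 - 3*q (F(q) = 3 - q*3 = 3 - 3*q)
A = 8499/1541 (A = -8499/(-1541) = -8499*(-1/1541) = 8499/1541 ≈ 5.5153)
c = -108 (c = -(3 - 3*0)*(0 + 36) = -(3 + 0)*36 = -3*36 = -1*108 = -108)
A/c = (8499/1541)/(-108) = (8499/1541)*(-1/108) = -2833/55476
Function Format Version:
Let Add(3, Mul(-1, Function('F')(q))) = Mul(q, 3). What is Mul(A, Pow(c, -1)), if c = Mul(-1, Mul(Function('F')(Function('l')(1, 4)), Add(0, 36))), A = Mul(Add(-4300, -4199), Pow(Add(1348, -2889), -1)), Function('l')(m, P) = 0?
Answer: Rational(-2833, 55476) ≈ -0.051067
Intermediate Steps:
Function('F')(q) = Add(3, Mul(-3, q)) (Function('F')(q) = Add(3, Mul(-1, Mul(q, 3))) = Add(3, Mul(-1, Mul(3, q))) = Add(3, Mul(-3, q)))
A = Rational(8499, 1541) (A = Mul(-8499, Pow(-1541, -1)) = Mul(-8499, Rational(-1, 1541)) = Rational(8499, 1541) ≈ 5.5153)
c = -108 (c = Mul(-1, Mul(Add(3, Mul(-3, 0)), Add(0, 36))) = Mul(-1, Mul(Add(3, 0), 36)) = Mul(-1, Mul(3, 36)) = Mul(-1, 108) = -108)
Mul(A, Pow(c, -1)) = Mul(Rational(8499, 1541), Pow(-108, -1)) = Mul(Rational(8499, 1541), Rational(-1, 108)) = Rational(-2833, 55476)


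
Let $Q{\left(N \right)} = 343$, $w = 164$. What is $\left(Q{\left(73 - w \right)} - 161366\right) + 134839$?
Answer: $-26184$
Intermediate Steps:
$\left(Q{\left(73 - w \right)} - 161366\right) + 134839 = \left(343 - 161366\right) + 134839 = -161023 + 134839 = -26184$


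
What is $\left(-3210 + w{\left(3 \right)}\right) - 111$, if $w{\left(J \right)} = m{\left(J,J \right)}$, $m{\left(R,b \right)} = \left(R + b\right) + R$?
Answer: $-3312$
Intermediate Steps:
$m{\left(R,b \right)} = b + 2 R$
$w{\left(J \right)} = 3 J$ ($w{\left(J \right)} = J + 2 J = 3 J$)
$\left(-3210 + w{\left(3 \right)}\right) - 111 = \left(-3210 + 3 \cdot 3\right) - 111 = \left(-3210 + 9\right) - 111 = -3201 - 111 = -3312$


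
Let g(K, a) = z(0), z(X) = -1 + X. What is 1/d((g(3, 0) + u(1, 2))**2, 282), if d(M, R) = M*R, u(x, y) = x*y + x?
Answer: 1/1128 ≈ 0.00088653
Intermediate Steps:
u(x, y) = x + x*y
g(K, a) = -1 (g(K, a) = -1 + 0 = -1)
1/d((g(3, 0) + u(1, 2))**2, 282) = 1/((-1 + 1*(1 + 2))**2*282) = 1/((-1 + 1*3)**2*282) = 1/((-1 + 3)**2*282) = 1/(2**2*282) = 1/(4*282) = 1/1128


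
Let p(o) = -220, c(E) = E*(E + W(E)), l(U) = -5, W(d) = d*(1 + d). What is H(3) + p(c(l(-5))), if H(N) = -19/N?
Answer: -679/3 ≈ -226.33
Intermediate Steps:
c(E) = E*(E + E*(1 + E))
H(3) + p(c(l(-5))) = -19/3 - 220 = -679/3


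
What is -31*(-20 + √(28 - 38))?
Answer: 620 - 31*I*√10 ≈ 620.0 - 98.031*I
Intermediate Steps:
-31*(-20 + √(28 - 38)) = -31*(-20 + √(-10)) = -31*(-20 + I*√10) = 620 - 31*I*√10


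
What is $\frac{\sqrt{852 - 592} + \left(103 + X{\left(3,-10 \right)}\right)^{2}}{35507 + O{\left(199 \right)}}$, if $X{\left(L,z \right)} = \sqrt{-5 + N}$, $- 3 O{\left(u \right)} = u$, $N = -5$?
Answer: $\frac{31797}{106322} + \frac{3 \sqrt{65}}{53161} + \frac{309 i \sqrt{10}}{53161} \approx 0.29952 + 0.018381 i$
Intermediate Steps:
$O{\left(u \right)} = - \frac{u}{3}$
$X{\left(L,z \right)} = i \sqrt{10}$ ($X{\left(L,z \right)} = \sqrt{-5 - 5} = \sqrt{-10} = i \sqrt{10}$)
$\frac{\sqrt{852 - 592} + \left(103 + X{\left(3,-10 \right)}\right)^{2}}{35507 + O{\left(199 \right)}} = \frac{\sqrt{852 - 592} + \left(103 + i \sqrt{10}\right)^{2}}{35507 - \frac{199}{3}} = \frac{\sqrt{852 - 592} + \left(103 + i \sqrt{10}\right)^{2}}{\frac{106322}{3}} = \left(\sqrt{260} + \left(103 + i \sqrt{10}\right)^{2}\right) \frac{3}{106322} = \left(2 \sqrt{65} + \left(103 + i \sqrt{10}\right)^{2}\right) \frac{3}{106322} = \left(\left(103 + i \sqrt{10}\right)^{2} + 2 \sqrt{65}\right) \frac{3}{106322} = \frac{3 \sqrt{65}}{53161} + \frac{3 \left(103 + i \sqrt{10}\right)^{2}}{106322}$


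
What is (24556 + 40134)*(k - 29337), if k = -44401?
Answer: -4770111220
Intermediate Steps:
(24556 + 40134)*(k - 29337) = (24556 + 40134)*(-44401 - 29337) = 64690*(-73738) = -4770111220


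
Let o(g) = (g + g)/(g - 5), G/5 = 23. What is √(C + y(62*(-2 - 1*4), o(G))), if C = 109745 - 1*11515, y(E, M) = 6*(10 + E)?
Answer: √96058 ≈ 309.93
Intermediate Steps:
G = 115 (G = 5*23 = 115)
o(g) = 2*g/(-5 + g) (o(g) = (2*g)/(-5 + g) = 2*g/(-5 + g))
y(E, M) = 60 + 6*E
C = 98230 (C = 109745 - 11515 = 98230)
√(C + y(62*(-2 - 1*4), o(G))) = √(98230 + (60 + 6*(62*(-2 - 1*4)))) = √(98230 + (60 + 6*(62*(-2 - 4)))) = √(98230 + (60 + 6*(62*(-6)))) = √(98230 + (60 + 6*(-372))) = √(98230 + (60 - 2232)) = √(98230 - 2172) = √96058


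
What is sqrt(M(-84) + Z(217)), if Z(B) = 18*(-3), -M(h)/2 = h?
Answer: sqrt(114) ≈ 10.677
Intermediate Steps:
M(h) = -2*h
Z(B) = -54
sqrt(M(-84) + Z(217)) = sqrt(-2*(-84) - 54) = sqrt(168 - 54) = sqrt(114)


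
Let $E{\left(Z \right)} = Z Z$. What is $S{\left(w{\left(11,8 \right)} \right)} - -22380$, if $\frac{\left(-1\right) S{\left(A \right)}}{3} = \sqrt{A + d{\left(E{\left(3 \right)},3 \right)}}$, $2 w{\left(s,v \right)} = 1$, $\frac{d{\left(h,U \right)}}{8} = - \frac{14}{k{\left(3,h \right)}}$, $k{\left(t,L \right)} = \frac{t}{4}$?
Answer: $22380 - \frac{i \sqrt{5358}}{2} \approx 22380.0 - 36.599 i$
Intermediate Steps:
$k{\left(t,L \right)} = \frac{t}{4}$ ($k{\left(t,L \right)} = t \frac{1}{4} = \frac{t}{4}$)
$E{\left(Z \right)} = Z^{2}$
$d{\left(h,U \right)} = - \frac{448}{3}$ ($d{\left(h,U \right)} = 8 \left(- \frac{14}{\frac{1}{4} \cdot 3}\right) = 8 \left(- \frac{14}{\frac{3}{4}}\right) = 8 \left(\left(-14\right) \frac{4}{3}\right) = 8 \left(- \frac{56}{3}\right) = - \frac{448}{3}$)
$w{\left(s,v \right)} = \frac{1}{2}$ ($w{\left(s,v \right)} = \frac{1}{2} \cdot 1 = \frac{1}{2}$)
$S{\left(A \right)} = - 3 \sqrt{- \frac{448}{3} + A}$ ($S{\left(A \right)} = - 3 \sqrt{A - \frac{448}{3}} = - 3 \sqrt{- \frac{448}{3} + A}$)
$S{\left(w{\left(11,8 \right)} \right)} - -22380 = - \sqrt{-1344 + 9 \cdot \frac{1}{2}} - -22380 = - \sqrt{-1344 + \frac{9}{2}} + 22380 = - \sqrt{- \frac{2679}{2}} + 22380 = - \frac{i \sqrt{5358}}{2} + 22380 = 22380 - \frac{i \sqrt{5358}}{2}$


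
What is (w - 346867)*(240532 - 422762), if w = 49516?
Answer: 54186272730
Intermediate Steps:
(w - 346867)*(240532 - 422762) = (49516 - 346867)*(240532 - 422762) = -297351*(-182230) = 54186272730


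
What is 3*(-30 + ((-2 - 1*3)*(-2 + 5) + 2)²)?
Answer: 417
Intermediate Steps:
3*(-30 + ((-2 - 1*3)*(-2 + 5) + 2)²) = 3*(-30 + ((-2 - 3)*3 + 2)²) = 3*(-30 + (-5*3 + 2)²) = 3*(-30 + (-15 + 2)²) = 3*(-30 + (-13)²) = 3*(-30 + 169) = 3*139 = 417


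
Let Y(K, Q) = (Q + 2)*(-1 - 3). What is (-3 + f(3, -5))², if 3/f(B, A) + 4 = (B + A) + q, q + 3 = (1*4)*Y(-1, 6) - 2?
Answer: 176400/19321 ≈ 9.1300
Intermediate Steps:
Y(K, Q) = -8 - 4*Q (Y(K, Q) = (2 + Q)*(-4) = -8 - 4*Q)
q = -133 (q = -3 + ((1*4)*(-8 - 4*6) - 2) = -3 + (4*(-8 - 24) - 2) = -3 + (4*(-32) - 2) = -3 + (-128 - 2) = -3 - 130 = -133)
f(B, A) = 3/(-137 + A + B) (f(B, A) = 3/(-4 + ((B + A) - 133)) = 3/(-4 + ((A + B) - 133)) = 3/(-4 + (-133 + A + B)) = 3/(-137 + A + B))
(-3 + f(3, -5))² = (-3 + 3/(-137 - 5 + 3))² = (-3 + 3/(-139))² = (-3 + 3*(-1/139))² = (-3 - 3/139)² = (-420/139)² = 176400/19321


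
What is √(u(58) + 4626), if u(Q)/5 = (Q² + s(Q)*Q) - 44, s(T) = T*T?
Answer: 9*√12306 ≈ 998.39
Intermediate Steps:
s(T) = T²
u(Q) = -220 + 5*Q² + 5*Q³ (u(Q) = 5*((Q² + Q²*Q) - 44) = 5*((Q² + Q³) - 44) = 5*(-44 + Q² + Q³) = -220 + 5*Q² + 5*Q³)
√(u(58) + 4626) = √((-220 + 5*58² + 5*58³) + 4626) = √((-220 + 5*3364 + 5*195112) + 4626) = √((-220 + 16820 + 975560) + 4626) = √(992160 + 4626) = √996786 = 9*√12306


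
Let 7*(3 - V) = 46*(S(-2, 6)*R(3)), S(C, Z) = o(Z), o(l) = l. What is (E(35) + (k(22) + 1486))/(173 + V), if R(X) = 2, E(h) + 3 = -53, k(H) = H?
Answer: 2541/170 ≈ 14.947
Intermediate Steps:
E(h) = -56 (E(h) = -3 - 53 = -56)
S(C, Z) = Z
V = -531/7 (V = 3 - 46*6*2/7 = 3 - 46*12/7 = 3 - ⅐*552 = 3 - 552/7 = -531/7 ≈ -75.857)
(E(35) + (k(22) + 1486))/(173 + V) = (-56 + (22 + 1486))/(173 - 531/7) = (-56 + 1508)/(680/7) = 1452*(7/680) = 2541/170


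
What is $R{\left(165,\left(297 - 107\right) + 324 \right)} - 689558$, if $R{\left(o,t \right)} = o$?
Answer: $-689393$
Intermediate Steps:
$R{\left(165,\left(297 - 107\right) + 324 \right)} - 689558 = 165 - 689558 = -689393$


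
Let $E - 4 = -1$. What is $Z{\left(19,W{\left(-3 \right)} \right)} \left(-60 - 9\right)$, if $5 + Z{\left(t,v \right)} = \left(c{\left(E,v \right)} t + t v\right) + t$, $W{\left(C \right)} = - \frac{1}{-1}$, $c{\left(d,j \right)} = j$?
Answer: $-3588$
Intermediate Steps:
$E = 3$ ($E = 4 - 1 = 3$)
$W{\left(C \right)} = 1$ ($W{\left(C \right)} = \left(-1\right) \left(-1\right) = 1$)
$Z{\left(t,v \right)} = -5 + t + 2 t v$ ($Z{\left(t,v \right)} = -5 + \left(\left(v t + t v\right) + t\right) = -5 + \left(\left(t v + t v\right) + t\right) = -5 + \left(2 t v + t\right) = -5 + \left(t + 2 t v\right) = -5 + t + 2 t v$)
$Z{\left(19,W{\left(-3 \right)} \right)} \left(-60 - 9\right) = \left(-5 + 19 + 2 \cdot 19 \cdot 1\right) \left(-60 - 9\right) = \left(-5 + 19 + 38\right) \left(-69\right) = 52 \left(-69\right) = -3588$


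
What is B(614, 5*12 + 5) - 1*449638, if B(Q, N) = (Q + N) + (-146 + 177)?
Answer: -448928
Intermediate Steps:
B(Q, N) = 31 + N + Q (B(Q, N) = (N + Q) + 31 = 31 + N + Q)
B(614, 5*12 + 5) - 1*449638 = (31 + (5*12 + 5) + 614) - 1*449638 = (31 + (60 + 5) + 614) - 449638 = (31 + 65 + 614) - 449638 = 710 - 449638 = -448928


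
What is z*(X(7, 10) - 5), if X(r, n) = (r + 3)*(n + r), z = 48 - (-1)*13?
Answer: 10065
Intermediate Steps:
z = 61 (z = 48 - 1*(-13) = 48 + 13 = 61)
X(r, n) = (3 + r)*(n + r)
z*(X(7, 10) - 5) = 61*((7² + 3*10 + 3*7 + 10*7) - 5) = 61*((49 + 30 + 21 + 70) - 5) = 61*(170 - 5) = 61*165 = 10065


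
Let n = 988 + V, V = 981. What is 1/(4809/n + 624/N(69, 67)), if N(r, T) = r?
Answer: 45287/520159 ≈ 0.087064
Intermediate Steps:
n = 1969 (n = 988 + 981 = 1969)
1/(4809/n + 624/N(69, 67)) = 1/(4809/1969 + 624/69) = 1/(4809*(1/1969) + 624*(1/69)) = 1/(4809/1969 + 208/23) = 1/(520159/45287) = 45287/520159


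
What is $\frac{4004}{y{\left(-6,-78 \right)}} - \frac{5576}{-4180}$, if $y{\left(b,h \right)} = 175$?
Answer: $\frac{126518}{5225} \approx 24.214$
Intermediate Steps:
$\frac{4004}{y{\left(-6,-78 \right)}} - \frac{5576}{-4180} = \frac{4004}{175} - \frac{5576}{-4180} = 4004 \cdot \frac{1}{175} - - \frac{1394}{1045} = \frac{572}{25} + \frac{1394}{1045} = \frac{126518}{5225}$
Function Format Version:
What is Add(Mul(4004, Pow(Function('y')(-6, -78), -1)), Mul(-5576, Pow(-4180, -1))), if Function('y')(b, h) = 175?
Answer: Rational(126518, 5225) ≈ 24.214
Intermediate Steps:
Add(Mul(4004, Pow(Function('y')(-6, -78), -1)), Mul(-5576, Pow(-4180, -1))) = Add(Mul(4004, Pow(175, -1)), Mul(-5576, Pow(-4180, -1))) = Add(Mul(4004, Rational(1, 175)), Mul(-5576, Rational(-1, 4180))) = Add(Rational(572, 25), Rational(1394, 1045)) = Rational(126518, 5225)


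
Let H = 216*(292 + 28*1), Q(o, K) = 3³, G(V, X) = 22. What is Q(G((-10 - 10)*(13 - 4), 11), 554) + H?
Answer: 69147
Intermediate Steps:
Q(o, K) = 27
H = 69120 (H = 216*(292 + 28) = 216*320 = 69120)
Q(G((-10 - 10)*(13 - 4), 11), 554) + H = 27 + 69120 = 69147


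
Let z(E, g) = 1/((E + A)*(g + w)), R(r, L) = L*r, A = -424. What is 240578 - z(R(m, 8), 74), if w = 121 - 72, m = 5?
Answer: 11362980097/47232 ≈ 2.4058e+5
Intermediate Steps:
w = 49
z(E, g) = 1/((-424 + E)*(49 + g)) (z(E, g) = 1/((E - 424)*(g + 49)) = 1/((-424 + E)*(49 + g)))
240578 - z(R(m, 8), 74) = 240578 - 1/(-20776 - 424*74 + 49*(8*5) + (8*5)*74) = 240578 - 1/(-20776 - 31376 + 49*40 + 40*74) = 240578 - 1/(-20776 - 31376 + 1960 + 2960) = 240578 - 1/(-47232) = 240578 - 1*(-1/47232) = 240578 + 1/47232 = 11362980097/47232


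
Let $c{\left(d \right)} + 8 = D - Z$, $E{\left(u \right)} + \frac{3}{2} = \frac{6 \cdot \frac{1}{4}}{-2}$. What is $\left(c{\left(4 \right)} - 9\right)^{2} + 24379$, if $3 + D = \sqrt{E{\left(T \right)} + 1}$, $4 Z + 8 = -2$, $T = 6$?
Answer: $24684 - \frac{35 i \sqrt{5}}{2} \approx 24684.0 - 39.131 i$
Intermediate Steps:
$E{\left(u \right)} = - \frac{9}{4}$ ($E{\left(u \right)} = - \frac{3}{2} + \frac{6 \cdot \frac{1}{4}}{-2} = - \frac{3}{2} + 6 \cdot \frac{1}{4} \left(- \frac{1}{2}\right) = - \frac{3}{2} + \frac{3}{2} \left(- \frac{1}{2}\right) = - \frac{3}{2} - \frac{3}{4} = - \frac{9}{4}$)
$Z = - \frac{5}{2}$ ($Z = -2 + \frac{1}{4} \left(-2\right) = -2 - \frac{1}{2} = - \frac{5}{2} \approx -2.5$)
$D = -3 + \frac{i \sqrt{5}}{2}$ ($D = -3 + \sqrt{- \frac{9}{4} + 1} = -3 + \sqrt{- \frac{5}{4}} = -3 + \frac{i \sqrt{5}}{2} \approx -3.0 + 1.118 i$)
$c{\left(d \right)} = - \frac{17}{2} + \frac{i \sqrt{5}}{2}$ ($c{\left(d \right)} = -8 - \left(\frac{1}{2} - \frac{i \sqrt{5}}{2}\right) = - \frac{17}{2} + \frac{i \sqrt{5}}{2}$)
$\left(c{\left(4 \right)} - 9\right)^{2} + 24379 = \left(\left(- \frac{17}{2} + \frac{i \sqrt{5}}{2}\right) - 9\right)^{2} + 24379 = \left(- \frac{35}{2} + \frac{i \sqrt{5}}{2}\right)^{2} + 24379 = 24379 + \left(- \frac{35}{2} + \frac{i \sqrt{5}}{2}\right)^{2}$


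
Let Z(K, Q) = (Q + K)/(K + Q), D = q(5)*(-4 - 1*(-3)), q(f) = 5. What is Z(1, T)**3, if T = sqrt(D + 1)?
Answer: 1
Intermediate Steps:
D = -5 (D = 5*(-4 - 1*(-3)) = 5*(-4 + 3) = 5*(-1) = -5)
T = 2*I (T = sqrt(-5 + 1) = sqrt(-4) = 2*I ≈ 2.0*I)
Z(K, Q) = 1 (Z(K, Q) = (K + Q)/(K + Q) = 1)
Z(1, T)**3 = 1**3 = 1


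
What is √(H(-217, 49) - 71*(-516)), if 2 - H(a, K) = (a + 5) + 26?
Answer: 2*√9206 ≈ 191.90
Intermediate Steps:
H(a, K) = -29 - a (H(a, K) = 2 - ((a + 5) + 26) = 2 - ((5 + a) + 26) = 2 - (31 + a) = 2 + (-31 - a) = -29 - a)
√(H(-217, 49) - 71*(-516)) = √((-29 - 1*(-217)) - 71*(-516)) = √((-29 + 217) + 36636) = √(188 + 36636) = √36824 = 2*√9206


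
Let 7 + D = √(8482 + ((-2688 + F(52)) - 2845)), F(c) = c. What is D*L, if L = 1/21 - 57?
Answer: 1196/3 - 1196*√3001/21 ≈ -2721.3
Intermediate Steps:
D = -7 + √3001 (D = -7 + √(8482 + ((-2688 + 52) - 2845)) = -7 + √(8482 + (-2636 - 2845)) = -7 + √(8482 - 5481) = -7 + √3001 ≈ 47.781)
L = -1196/21 (L = 1/21 - 57 = -1196/21 ≈ -56.952)
D*L = (-7 + √3001)*(-1196/21) = 1196/3 - 1196*√3001/21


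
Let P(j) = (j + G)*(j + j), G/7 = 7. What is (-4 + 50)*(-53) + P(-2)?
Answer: -2626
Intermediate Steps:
G = 49 (G = 7*7 = 49)
P(j) = 2*j*(49 + j) (P(j) = (j + 49)*(j + j) = (49 + j)*(2*j) = 2*j*(49 + j))
(-4 + 50)*(-53) + P(-2) = (-4 + 50)*(-53) + 2*(-2)*(49 - 2) = 46*(-53) + 2*(-2)*47 = -2438 - 188 = -2626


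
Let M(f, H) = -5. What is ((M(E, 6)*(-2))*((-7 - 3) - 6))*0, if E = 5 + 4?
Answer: 0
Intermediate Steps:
E = 9
((M(E, 6)*(-2))*((-7 - 3) - 6))*0 = ((-5*(-2))*((-7 - 3) - 6))*0 = (10*(-10 - 6))*0 = (10*(-16))*0 = -160*0 = 0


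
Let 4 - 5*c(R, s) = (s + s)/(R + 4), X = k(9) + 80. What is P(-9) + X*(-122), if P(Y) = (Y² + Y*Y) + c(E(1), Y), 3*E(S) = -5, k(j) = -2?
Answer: -327308/35 ≈ -9351.7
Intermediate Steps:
E(S) = -5/3 (E(S) = (⅓)*(-5) = -5/3)
X = 78 (X = -2 + 80 = 78)
c(R, s) = ⅘ - 2*s/(5*(4 + R)) (c(R, s) = ⅘ - (s + s)/(5*(R + 4)) = ⅘ - 2*s/(5*(4 + R)))
P(Y) = ⅘ + 2*Y² - 6*Y/35 (P(Y) = (Y² + Y*Y) + 2*(8 - Y + 2*(-5/3))/(5*(4 - 5/3)) = (Y² + Y²) + 2*(8 - Y - 10/3)/(5*(7/3)) = 2*Y² + (⅖)*(3/7)*(14/3 - Y) = 2*Y² + (⅘ - 6*Y/35) = ⅘ + 2*Y² - 6*Y/35)
P(-9) + X*(-122) = (⅘ + 2*(-9)² - 6/35*(-9)) + 78*(-122) = (⅘ + 2*81 + 54/35) - 9516 = (⅘ + 162 + 54/35) - 9516 = 5752/35 - 9516 = -327308/35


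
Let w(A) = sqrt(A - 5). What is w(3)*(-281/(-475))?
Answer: 281*I*sqrt(2)/475 ≈ 0.83662*I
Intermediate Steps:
w(A) = sqrt(-5 + A)
w(3)*(-281/(-475)) = sqrt(-5 + 3)*(-281/(-475)) = sqrt(-2)*(-281*(-1/475)) = (I*sqrt(2))*(281/475) = 281*I*sqrt(2)/475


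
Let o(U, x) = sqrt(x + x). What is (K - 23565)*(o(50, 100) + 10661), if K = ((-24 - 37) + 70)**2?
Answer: -250362924 - 234840*sqrt(2) ≈ -2.5070e+8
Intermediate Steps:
o(U, x) = sqrt(2)*sqrt(x) (o(U, x) = sqrt(2*x) = sqrt(2)*sqrt(x))
K = 81 (K = (-61 + 70)**2 = 9**2 = 81)
(K - 23565)*(o(50, 100) + 10661) = (81 - 23565)*(sqrt(2)*sqrt(100) + 10661) = -23484*(sqrt(2)*10 + 10661) = -23484*(10*sqrt(2) + 10661) = -23484*(10661 + 10*sqrt(2)) = -250362924 - 234840*sqrt(2)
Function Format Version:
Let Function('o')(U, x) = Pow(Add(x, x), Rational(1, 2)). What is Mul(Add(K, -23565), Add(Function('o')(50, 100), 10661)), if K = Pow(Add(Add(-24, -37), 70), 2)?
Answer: Add(-250362924, Mul(-234840, Pow(2, Rational(1, 2)))) ≈ -2.5070e+8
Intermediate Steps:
Function('o')(U, x) = Mul(Pow(2, Rational(1, 2)), Pow(x, Rational(1, 2))) (Function('o')(U, x) = Pow(Mul(2, x), Rational(1, 2)) = Mul(Pow(2, Rational(1, 2)), Pow(x, Rational(1, 2))))
K = 81 (K = Pow(Add(-61, 70), 2) = Pow(9, 2) = 81)
Mul(Add(K, -23565), Add(Function('o')(50, 100), 10661)) = Mul(Add(81, -23565), Add(Mul(Pow(2, Rational(1, 2)), Pow(100, Rational(1, 2))), 10661)) = Mul(-23484, Add(Mul(Pow(2, Rational(1, 2)), 10), 10661)) = Mul(-23484, Add(Mul(10, Pow(2, Rational(1, 2))), 10661)) = Mul(-23484, Add(10661, Mul(10, Pow(2, Rational(1, 2))))) = Add(-250362924, Mul(-234840, Pow(2, Rational(1, 2))))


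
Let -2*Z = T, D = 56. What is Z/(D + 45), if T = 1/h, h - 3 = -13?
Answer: 1/2020 ≈ 0.00049505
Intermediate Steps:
h = -10 (h = 3 - 13 = -10)
T = -⅒ (T = 1/(-10) = -⅒ ≈ -0.10000)
Z = 1/20 (Z = -½*(-⅒) = 1/20 ≈ 0.050000)
Z/(D + 45) = 1/(20*(56 + 45)) = (1/20)/101 = (1/20)*(1/101) = 1/2020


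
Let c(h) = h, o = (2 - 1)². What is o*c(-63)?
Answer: -63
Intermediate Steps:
o = 1 (o = 1² = 1)
o*c(-63) = 1*(-63) = -63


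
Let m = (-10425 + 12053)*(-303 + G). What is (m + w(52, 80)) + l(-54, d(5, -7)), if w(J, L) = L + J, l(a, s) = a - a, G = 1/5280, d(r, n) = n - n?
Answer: -59178203/120 ≈ -4.9315e+5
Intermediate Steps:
d(r, n) = 0
G = 1/5280 ≈ 0.00018939
l(a, s) = 0
m = -59194043/120 (m = (-10425 + 12053)*(-303 + 1/5280) = 1628*(-1599839/5280) = -59194043/120 ≈ -4.9328e+5)
w(J, L) = J + L
(m + w(52, 80)) + l(-54, d(5, -7)) = (-59194043/120 + (52 + 80)) + 0 = (-59194043/120 + 132) + 0 = -59178203/120 + 0 = -59178203/120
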